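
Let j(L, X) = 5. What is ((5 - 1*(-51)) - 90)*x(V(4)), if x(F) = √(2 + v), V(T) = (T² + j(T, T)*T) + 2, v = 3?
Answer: -34*√5 ≈ -76.026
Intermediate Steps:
V(T) = 2 + T² + 5*T (V(T) = (T² + 5*T) + 2 = 2 + T² + 5*T)
x(F) = √5 (x(F) = √(2 + 3) = √5)
((5 - 1*(-51)) - 90)*x(V(4)) = ((5 - 1*(-51)) - 90)*√5 = ((5 + 51) - 90)*√5 = (56 - 90)*√5 = -34*√5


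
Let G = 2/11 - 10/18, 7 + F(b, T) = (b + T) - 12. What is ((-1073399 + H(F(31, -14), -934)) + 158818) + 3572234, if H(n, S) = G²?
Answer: 26047658422/9801 ≈ 2.6577e+6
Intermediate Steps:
F(b, T) = -19 + T + b (F(b, T) = -7 + ((b + T) - 12) = -7 + ((T + b) - 12) = -7 + (-12 + T + b) = -19 + T + b)
G = -37/99 (G = 2*(1/11) - 10*1/18 = 2/11 - 5/9 = -37/99 ≈ -0.37374)
H(n, S) = 1369/9801 (H(n, S) = (-37/99)² = 1369/9801)
((-1073399 + H(F(31, -14), -934)) + 158818) + 3572234 = ((-1073399 + 1369/9801) + 158818) + 3572234 = (-10520382230/9801 + 158818) + 3572234 = -8963807012/9801 + 3572234 = 26047658422/9801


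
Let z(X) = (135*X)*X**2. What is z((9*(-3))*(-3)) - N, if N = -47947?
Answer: 71792482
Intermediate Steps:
z(X) = 135*X**3
z((9*(-3))*(-3)) - N = 135*((9*(-3))*(-3))**3 - 1*(-47947) = 135*(-27*(-3))**3 + 47947 = 135*81**3 + 47947 = 135*531441 + 47947 = 71744535 + 47947 = 71792482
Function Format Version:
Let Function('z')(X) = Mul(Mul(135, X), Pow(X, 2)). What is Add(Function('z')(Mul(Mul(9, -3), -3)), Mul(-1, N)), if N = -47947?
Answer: 71792482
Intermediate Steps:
Function('z')(X) = Mul(135, Pow(X, 3))
Add(Function('z')(Mul(Mul(9, -3), -3)), Mul(-1, N)) = Add(Mul(135, Pow(Mul(Mul(9, -3), -3), 3)), Mul(-1, -47947)) = Add(Mul(135, Pow(Mul(-27, -3), 3)), 47947) = Add(Mul(135, Pow(81, 3)), 47947) = Add(Mul(135, 531441), 47947) = Add(71744535, 47947) = 71792482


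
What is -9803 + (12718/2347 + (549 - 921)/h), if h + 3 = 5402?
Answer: -124150462361/12671453 ≈ -9797.7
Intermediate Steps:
h = 5399 (h = -3 + 5402 = 5399)
-9803 + (12718/2347 + (549 - 921)/h) = -9803 + (12718/2347 + (549 - 921)/5399) = -9803 + (12718*(1/2347) - 372*1/5399) = -9803 + (12718/2347 - 372/5399) = -9803 + 67791398/12671453 = -124150462361/12671453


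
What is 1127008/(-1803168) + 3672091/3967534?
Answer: 67186075813/223566573366 ≈ 0.30052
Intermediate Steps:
1127008/(-1803168) + 3672091/3967534 = 1127008*(-1/1803168) + 3672091*(1/3967534) = -35219/56349 + 3672091/3967534 = 67186075813/223566573366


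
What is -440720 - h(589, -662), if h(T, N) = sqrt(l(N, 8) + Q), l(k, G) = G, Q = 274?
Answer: -440720 - sqrt(282) ≈ -4.4074e+5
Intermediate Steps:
h(T, N) = sqrt(282) (h(T, N) = sqrt(8 + 274) = sqrt(282))
-440720 - h(589, -662) = -440720 - sqrt(282)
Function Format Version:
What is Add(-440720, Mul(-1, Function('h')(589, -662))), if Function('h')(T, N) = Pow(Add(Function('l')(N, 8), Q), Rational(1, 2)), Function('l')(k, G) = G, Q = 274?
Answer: Add(-440720, Mul(-1, Pow(282, Rational(1, 2)))) ≈ -4.4074e+5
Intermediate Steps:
Function('h')(T, N) = Pow(282, Rational(1, 2)) (Function('h')(T, N) = Pow(Add(8, 274), Rational(1, 2)) = Pow(282, Rational(1, 2)))
Add(-440720, Mul(-1, Function('h')(589, -662))) = Add(-440720, Mul(-1, Pow(282, Rational(1, 2))))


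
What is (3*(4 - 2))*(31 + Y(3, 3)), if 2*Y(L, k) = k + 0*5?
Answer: 195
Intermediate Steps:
Y(L, k) = k/2 (Y(L, k) = (k + 0*5)/2 = (k + 0)/2 = k/2)
(3*(4 - 2))*(31 + Y(3, 3)) = (3*(4 - 2))*(31 + (½)*3) = (3*2)*(31 + 3/2) = 6*(65/2) = 195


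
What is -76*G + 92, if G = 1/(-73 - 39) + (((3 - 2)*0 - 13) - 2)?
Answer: 34515/28 ≈ 1232.7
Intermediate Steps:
G = -1681/112 (G = 1/(-112) + ((1*0 - 13) - 2) = -1/112 + ((0 - 13) - 2) = -1/112 + (-13 - 2) = -1/112 - 15 = -1681/112 ≈ -15.009)
-76*G + 92 = -76*(-1681/112) + 92 = 31939/28 + 92 = 34515/28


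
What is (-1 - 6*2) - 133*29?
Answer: -3870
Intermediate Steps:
(-1 - 6*2) - 133*29 = (-1 - 12) - 3857 = -13 - 3857 = -3870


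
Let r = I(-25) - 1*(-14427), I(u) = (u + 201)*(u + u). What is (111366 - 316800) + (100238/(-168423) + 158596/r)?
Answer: -194666986970032/947716221 ≈ -2.0541e+5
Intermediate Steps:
I(u) = 2*u*(201 + u) (I(u) = (201 + u)*(2*u) = 2*u*(201 + u))
r = 5627 (r = 2*(-25)*(201 - 25) - 1*(-14427) = 2*(-25)*176 + 14427 = -8800 + 14427 = 5627)
(111366 - 316800) + (100238/(-168423) + 158596/r) = (111366 - 316800) + (100238/(-168423) + 158596/5627) = -205434 + (100238*(-1/168423) + 158596*(1/5627)) = -205434 + (-100238/168423 + 158596/5627) = -205434 + 26147174882/947716221 = -194666986970032/947716221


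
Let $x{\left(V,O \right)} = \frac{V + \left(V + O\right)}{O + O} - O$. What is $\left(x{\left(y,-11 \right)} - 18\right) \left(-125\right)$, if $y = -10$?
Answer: $\frac{15375}{22} \approx 698.86$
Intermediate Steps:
$x{\left(V,O \right)} = - O + \frac{O + 2 V}{2 O}$ ($x{\left(V,O \right)} = \frac{V + \left(O + V\right)}{2 O} - O = \left(O + 2 V\right) \frac{1}{2 O} - O = \frac{O + 2 V}{2 O} - O = - O + \frac{O + 2 V}{2 O}$)
$\left(x{\left(y,-11 \right)} - 18\right) \left(-125\right) = \left(\left(\frac{1}{2} - -11 - \frac{10}{-11}\right) - 18\right) \left(-125\right) = \left(\left(\frac{1}{2} + 11 - - \frac{10}{11}\right) - 18\right) \left(-125\right) = \left(\left(\frac{1}{2} + 11 + \frac{10}{11}\right) - 18\right) \left(-125\right) = \left(\frac{273}{22} - 18\right) \left(-125\right) = \left(- \frac{123}{22}\right) \left(-125\right) = \frac{15375}{22}$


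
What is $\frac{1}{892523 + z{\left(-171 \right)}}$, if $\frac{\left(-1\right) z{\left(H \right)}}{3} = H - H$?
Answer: $\frac{1}{892523} \approx 1.1204 \cdot 10^{-6}$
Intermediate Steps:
$z{\left(H \right)} = 0$ ($z{\left(H \right)} = - 3 \left(H - H\right) = \left(-3\right) 0 = 0$)
$\frac{1}{892523 + z{\left(-171 \right)}} = \frac{1}{892523 + 0} = \frac{1}{892523}$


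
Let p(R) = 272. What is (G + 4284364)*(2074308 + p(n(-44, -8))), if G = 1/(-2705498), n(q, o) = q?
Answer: 12023579235989675590/1352749 ≈ 8.8883e+12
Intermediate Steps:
G = -1/2705498 ≈ -3.6962e-7
(G + 4284364)*(2074308 + p(n(-44, -8))) = (-1/2705498 + 4284364)*(2074308 + 272) = (11591338233271/2705498)*2074580 = 12023579235989675590/1352749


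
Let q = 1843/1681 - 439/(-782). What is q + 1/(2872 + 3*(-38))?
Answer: 1502876693/906376709 ≈ 1.6581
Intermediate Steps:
q = 2179185/1314542 (q = 1843*(1/1681) - 439*(-1/782) = 1843/1681 + 439/782 = 2179185/1314542 ≈ 1.6578)
q + 1/(2872 + 3*(-38)) = 2179185/1314542 + 1/(2872 + 3*(-38)) = 2179185/1314542 + 1/(2872 - 114) = 2179185/1314542 + 1/2758 = 1502876693/906376709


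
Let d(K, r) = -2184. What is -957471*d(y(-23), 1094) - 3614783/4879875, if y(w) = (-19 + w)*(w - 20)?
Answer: 10204387927122217/4879875 ≈ 2.0911e+9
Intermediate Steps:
y(w) = (-20 + w)*(-19 + w) (y(w) = (-19 + w)*(-20 + w) = (-20 + w)*(-19 + w))
-957471*d(y(-23), 1094) - 3614783/4879875 = -957471/(1/(-2184)) - 3614783/4879875 = -957471/(-1/2184) - 3614783*1/4879875 = -957471*(-2184) - 3614783/4879875 = 2091116664 - 3614783/4879875 = 10204387927122217/4879875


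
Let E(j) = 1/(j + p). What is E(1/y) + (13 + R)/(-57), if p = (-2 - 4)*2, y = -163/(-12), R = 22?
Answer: -25777/36936 ≈ -0.69788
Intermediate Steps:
y = 163/12 (y = -163*(-1/12) = 163/12 ≈ 13.583)
p = -12 (p = -6*2 = -12)
E(j) = 1/(-12 + j) (E(j) = 1/(j - 12) = 1/(-12 + j))
E(1/y) + (13 + R)/(-57) = 1/(-12 + 1/(163/12)) + (13 + 22)/(-57) = 1/(-12 + 12/163) - 1/57*35 = 1/(-1944/163) - 35/57 = -163/1944 - 35/57 = -25777/36936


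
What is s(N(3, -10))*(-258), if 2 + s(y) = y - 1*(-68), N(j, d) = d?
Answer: -14448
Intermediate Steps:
s(y) = 66 + y (s(y) = -2 + (y - 1*(-68)) = -2 + (y + 68) = -2 + (68 + y) = 66 + y)
s(N(3, -10))*(-258) = (66 - 10)*(-258) = 56*(-258) = -14448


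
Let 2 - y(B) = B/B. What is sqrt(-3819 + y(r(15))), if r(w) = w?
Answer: I*sqrt(3818) ≈ 61.79*I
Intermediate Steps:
y(B) = 1 (y(B) = 2 - B/B = 2 - 1*1 = 2 - 1 = 1)
sqrt(-3819 + y(r(15))) = sqrt(-3819 + 1) = sqrt(-3818) = I*sqrt(3818)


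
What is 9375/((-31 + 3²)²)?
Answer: 9375/484 ≈ 19.370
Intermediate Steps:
9375/((-31 + 3²)²) = 9375/((-31 + 9)²) = 9375/((-22)²) = 9375/484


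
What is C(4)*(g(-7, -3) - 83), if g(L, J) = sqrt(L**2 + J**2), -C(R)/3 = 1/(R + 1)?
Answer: 249/5 - 3*sqrt(58)/5 ≈ 45.231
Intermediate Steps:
C(R) = -3/(1 + R) (C(R) = -3/(R + 1) = -3/(1 + R))
g(L, J) = sqrt(J**2 + L**2)
C(4)*(g(-7, -3) - 83) = (-3/(1 + 4))*(sqrt((-3)**2 + (-7)**2) - 83) = (-3/5)*(sqrt(9 + 49) - 83) = (-3*1/5)*(sqrt(58) - 83) = -3*(-83 + sqrt(58))/5 = 249/5 - 3*sqrt(58)/5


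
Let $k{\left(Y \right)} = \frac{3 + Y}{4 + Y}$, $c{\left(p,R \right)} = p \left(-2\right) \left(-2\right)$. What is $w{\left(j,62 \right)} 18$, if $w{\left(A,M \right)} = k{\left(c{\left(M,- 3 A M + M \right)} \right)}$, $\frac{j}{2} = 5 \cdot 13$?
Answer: $\frac{251}{14} \approx 17.929$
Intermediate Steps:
$c{\left(p,R \right)} = 4 p$ ($c{\left(p,R \right)} = - 2 p \left(-2\right) = 4 p$)
$j = 130$ ($j = 2 \cdot 5 \cdot 13 = 2 \cdot 65 = 130$)
$k{\left(Y \right)} = \frac{3 + Y}{4 + Y}$
$w{\left(A,M \right)} = \frac{3 + 4 M}{4 + 4 M}$
$w{\left(j,62 \right)} 18 = \frac{\frac{3}{4} + 62}{1 + 62} \cdot 18 = \frac{1}{63} \cdot \frac{251}{4} \cdot 18 = \frac{251}{252} \cdot 18 = \frac{251}{14}$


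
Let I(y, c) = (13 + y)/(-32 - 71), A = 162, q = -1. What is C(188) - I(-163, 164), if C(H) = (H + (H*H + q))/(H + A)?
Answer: 3607193/36050 ≈ 100.06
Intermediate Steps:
I(y, c) = -13/103 - y/103 (I(y, c) = (13 + y)/(-103) = (13 + y)*(-1/103) = -13/103 - y/103)
C(H) = (-1 + H + H**2)/(162 + H) (C(H) = (H + (H*H - 1))/(H + 162) = (H + (H**2 - 1))/(162 + H) = (H + (-1 + H**2))/(162 + H) = (-1 + H + H**2)/(162 + H))
C(188) - I(-163, 164) = (-1 + 188 + 188**2)/(162 + 188) - (-13/103 - 1/103*(-163)) = (-1 + 188 + 35344)/350 - (-13/103 + 163/103) = (1/350)*35531 - 1*150/103 = 35531/350 - 150/103 = 3607193/36050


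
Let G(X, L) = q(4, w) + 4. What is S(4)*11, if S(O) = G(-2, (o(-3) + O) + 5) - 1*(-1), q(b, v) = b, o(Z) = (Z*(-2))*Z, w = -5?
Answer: 99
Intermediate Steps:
o(Z) = -2*Z² (o(Z) = (-2*Z)*Z = -2*Z²)
G(X, L) = 8 (G(X, L) = 4 + 4 = 8)
S(O) = 9 (S(O) = 8 - 1*(-1) = 8 + 1 = 9)
S(4)*11 = 9*11 = 99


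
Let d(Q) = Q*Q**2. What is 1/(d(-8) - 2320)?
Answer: -1/2832 ≈ -0.00035311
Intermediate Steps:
d(Q) = Q**3
1/(d(-8) - 2320) = 1/((-8)**3 - 2320) = 1/(-512 - 2320) = 1/(-2832) = -1/2832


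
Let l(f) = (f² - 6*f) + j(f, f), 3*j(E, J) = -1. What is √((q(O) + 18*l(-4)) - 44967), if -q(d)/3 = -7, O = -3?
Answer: 2*I*√11058 ≈ 210.31*I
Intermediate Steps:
q(d) = 21 (q(d) = -3*(-7) = 21)
j(E, J) = -⅓ (j(E, J) = (⅓)*(-1) = -⅓)
l(f) = -⅓ + f² - 6*f (l(f) = (f² - 6*f) - ⅓ = -⅓ + f² - 6*f)
√((q(O) + 18*l(-4)) - 44967) = √((21 + 18*(-⅓ + (-4)² - 6*(-4))) - 44967) = √((21 + 18*(-⅓ + 16 + 24)) - 44967) = √((21 + 18*(119/3)) - 44967) = √((21 + 714) - 44967) = √(735 - 44967) = √(-44232) = 2*I*√11058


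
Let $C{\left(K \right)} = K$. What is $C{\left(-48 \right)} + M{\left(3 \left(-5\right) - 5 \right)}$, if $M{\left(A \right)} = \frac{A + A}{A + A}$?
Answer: $-47$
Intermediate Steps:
$M{\left(A \right)} = 1$ ($M{\left(A \right)} = \frac{2 A}{2 A} = 2 A \frac{1}{2 A} = 1$)
$C{\left(-48 \right)} + M{\left(3 \left(-5\right) - 5 \right)} = -48 + 1 = -47$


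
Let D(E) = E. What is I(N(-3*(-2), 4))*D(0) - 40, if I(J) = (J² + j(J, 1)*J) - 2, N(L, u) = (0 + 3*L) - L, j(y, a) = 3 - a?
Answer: -40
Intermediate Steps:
N(L, u) = 2*L (N(L, u) = 3*L - L = 2*L)
I(J) = -2 + J² + 2*J (I(J) = (J² + (3 - 1*1)*J) - 2 = (J² + (3 - 1)*J) - 2 = (J² + 2*J) - 2 = -2 + J² + 2*J)
I(N(-3*(-2), 4))*D(0) - 40 = (-2 + (2*(-3*(-2)))² + 2*(2*(-3*(-2))))*0 - 40 = (-2 + (2*6)² + 2*(2*6))*0 - 40 = (-2 + 12² + 2*12)*0 - 40 = (-2 + 144 + 24)*0 - 40 = 166*0 - 40 = 0 - 40 = -40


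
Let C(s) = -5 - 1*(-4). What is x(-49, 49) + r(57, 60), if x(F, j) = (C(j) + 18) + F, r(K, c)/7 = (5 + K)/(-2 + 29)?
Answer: -430/27 ≈ -15.926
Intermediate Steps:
C(s) = -1 (C(s) = -5 + 4 = -1)
r(K, c) = 35/27 + 7*K/27 (r(K, c) = 7*((5 + K)/(-2 + 29)) = 7*((5 + K)/27) = 7*((5 + K)*(1/27)) = 7*(5/27 + K/27) = 35/27 + 7*K/27)
x(F, j) = 17 + F (x(F, j) = (-1 + 18) + F = 17 + F)
x(-49, 49) + r(57, 60) = (17 - 49) + (35/27 + (7/27)*57) = -32 + (35/27 + 133/9) = -32 + 434/27 = -430/27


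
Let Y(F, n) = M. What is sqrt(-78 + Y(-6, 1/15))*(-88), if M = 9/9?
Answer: -88*I*sqrt(77) ≈ -772.2*I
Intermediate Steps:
M = 1 (M = 9*(1/9) = 1)
Y(F, n) = 1
sqrt(-78 + Y(-6, 1/15))*(-88) = sqrt(-78 + 1)*(-88) = sqrt(-77)*(-88) = (I*sqrt(77))*(-88) = -88*I*sqrt(77)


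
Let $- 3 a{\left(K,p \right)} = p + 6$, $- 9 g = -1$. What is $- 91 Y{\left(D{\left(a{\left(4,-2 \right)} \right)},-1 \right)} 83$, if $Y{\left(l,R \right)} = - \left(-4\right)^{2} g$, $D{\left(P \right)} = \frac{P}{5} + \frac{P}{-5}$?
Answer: $\frac{120848}{9} \approx 13428.0$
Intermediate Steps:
$g = \frac{1}{9}$ ($g = \left(- \frac{1}{9}\right) \left(-1\right) = \frac{1}{9} \approx 0.11111$)
$a{\left(K,p \right)} = -2 - \frac{p}{3}$ ($a{\left(K,p \right)} = - \frac{p + 6}{3} = - \frac{6 + p}{3} = -2 - \frac{p}{3}$)
$D{\left(P \right)} = 0$ ($D{\left(P \right)} = P \frac{1}{5} + P \left(- \frac{1}{5}\right) = \frac{P}{5} - \frac{P}{5} = 0$)
$Y{\left(l,R \right)} = - \frac{16}{9}$ ($Y{\left(l,R \right)} = - \left(-4\right)^{2} \cdot \frac{1}{9} = \left(-1\right) 16 \cdot \frac{1}{9} = \left(-16\right) \frac{1}{9} = - \frac{16}{9}$)
$- 91 Y{\left(D{\left(a{\left(4,-2 \right)} \right)},-1 \right)} 83 = \left(-91\right) \left(- \frac{16}{9}\right) 83 = \frac{1456}{9} \cdot 83 = \frac{120848}{9}$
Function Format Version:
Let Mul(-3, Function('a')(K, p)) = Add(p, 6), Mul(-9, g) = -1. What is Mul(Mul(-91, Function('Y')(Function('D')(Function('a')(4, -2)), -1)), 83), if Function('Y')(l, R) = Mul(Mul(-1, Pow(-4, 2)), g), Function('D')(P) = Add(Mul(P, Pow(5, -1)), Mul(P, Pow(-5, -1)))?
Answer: Rational(120848, 9) ≈ 13428.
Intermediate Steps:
g = Rational(1, 9) (g = Mul(Rational(-1, 9), -1) = Rational(1, 9) ≈ 0.11111)
Function('a')(K, p) = Add(-2, Mul(Rational(-1, 3), p)) (Function('a')(K, p) = Mul(Rational(-1, 3), Add(p, 6)) = Mul(Rational(-1, 3), Add(6, p)) = Add(-2, Mul(Rational(-1, 3), p)))
Function('D')(P) = 0 (Function('D')(P) = Add(Mul(P, Rational(1, 5)), Mul(P, Rational(-1, 5))) = Add(Mul(Rational(1, 5), P), Mul(Rational(-1, 5), P)) = 0)
Function('Y')(l, R) = Rational(-16, 9) (Function('Y')(l, R) = Mul(Mul(-1, Pow(-4, 2)), Rational(1, 9)) = Mul(Mul(-1, 16), Rational(1, 9)) = Mul(-16, Rational(1, 9)) = Rational(-16, 9))
Mul(Mul(-91, Function('Y')(Function('D')(Function('a')(4, -2)), -1)), 83) = Mul(Mul(-91, Rational(-16, 9)), 83) = Mul(Rational(1456, 9), 83) = Rational(120848, 9)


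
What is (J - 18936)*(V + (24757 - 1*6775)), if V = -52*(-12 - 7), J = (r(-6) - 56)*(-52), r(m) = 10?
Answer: -313839680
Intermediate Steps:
J = 2392 (J = (10 - 56)*(-52) = -46*(-52) = 2392)
V = 988 (V = -52*(-19) = 988)
(J - 18936)*(V + (24757 - 1*6775)) = (2392 - 18936)*(988 + (24757 - 1*6775)) = -16544*(988 + (24757 - 6775)) = -16544*(988 + 17982) = -16544*18970 = -313839680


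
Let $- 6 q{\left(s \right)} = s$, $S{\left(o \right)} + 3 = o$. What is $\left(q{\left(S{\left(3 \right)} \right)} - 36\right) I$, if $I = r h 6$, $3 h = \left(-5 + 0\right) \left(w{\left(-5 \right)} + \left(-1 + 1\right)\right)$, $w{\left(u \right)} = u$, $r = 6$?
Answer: $-10800$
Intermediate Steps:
$S{\left(o \right)} = -3 + o$
$h = \frac{25}{3}$ ($h = \frac{\left(-5 + 0\right) \left(-5 + \left(-1 + 1\right)\right)}{3} = \frac{\left(-5\right) \left(-5 + 0\right)}{3} = \frac{\left(-5\right) \left(-5\right)}{3} = \frac{1}{3} \cdot 25 = \frac{25}{3} \approx 8.3333$)
$q{\left(s \right)} = - \frac{s}{6}$
$I = 300$ ($I = 6 \cdot \frac{25}{3} \cdot 6 = 50 \cdot 6 = 300$)
$\left(q{\left(S{\left(3 \right)} \right)} - 36\right) I = \left(- \frac{-3 + 3}{6} - 36\right) 300 = \left(\left(- \frac{1}{6}\right) 0 - 36\right) 300 = \left(0 - 36\right) 300 = \left(-36\right) 300 = -10800$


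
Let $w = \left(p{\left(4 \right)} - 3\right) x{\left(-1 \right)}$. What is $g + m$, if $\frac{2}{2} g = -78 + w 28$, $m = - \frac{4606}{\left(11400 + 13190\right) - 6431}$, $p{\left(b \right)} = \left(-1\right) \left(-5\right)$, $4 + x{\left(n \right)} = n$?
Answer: $- \frac{6505528}{18159} \approx -358.25$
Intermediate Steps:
$x{\left(n \right)} = -4 + n$
$p{\left(b \right)} = 5$
$w = -10$ ($w = \left(5 - 3\right) \left(-4 - 1\right) = 2 \left(-5\right) = -10$)
$m = - \frac{4606}{18159}$ ($m = - \frac{4606}{24590 - 6431} = - \frac{4606}{18159} \approx -0.25365$)
$g = -358$ ($g = -78 - 280 = -358$)
$g + m = -358 - \frac{4606}{18159} = - \frac{6505528}{18159}$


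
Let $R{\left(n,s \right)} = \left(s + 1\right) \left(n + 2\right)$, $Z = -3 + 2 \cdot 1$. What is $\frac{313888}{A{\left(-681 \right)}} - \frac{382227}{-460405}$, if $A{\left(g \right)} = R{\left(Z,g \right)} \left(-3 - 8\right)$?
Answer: $\frac{3940499}{92081} \approx 42.794$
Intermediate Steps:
$Z = -1$ ($Z = -3 + 2 = -1$)
$R{\left(n,s \right)} = \left(1 + s\right) \left(2 + n\right)$
$A{\left(g \right)} = -11 - 11 g$ ($A{\left(g \right)} = \left(2 - 1 + 2 g - g\right) \left(-3 - 8\right) = \left(1 + g\right) \left(-11\right) = -11 - 11 g$)
$\frac{313888}{A{\left(-681 \right)}} - \frac{382227}{-460405} = \frac{313888}{-11 - -7491} - \frac{382227}{-460405} = \frac{313888}{-11 + 7491} - - \frac{382227}{460405} = \frac{313888}{7480} + \frac{382227}{460405} = 313888 \cdot \frac{1}{7480} + \frac{382227}{460405} = \frac{2308}{55} + \frac{382227}{460405} = \frac{3940499}{92081}$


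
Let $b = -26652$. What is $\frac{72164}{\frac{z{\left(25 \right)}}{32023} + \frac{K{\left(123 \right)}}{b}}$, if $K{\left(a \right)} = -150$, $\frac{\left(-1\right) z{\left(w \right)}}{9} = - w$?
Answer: $\frac{10265052323224}{1800025} \approx 5.7027 \cdot 10^{6}$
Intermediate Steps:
$z{\left(w \right)} = 9 w$ ($z{\left(w \right)} = - 9 \left(- w\right) = 9 w$)
$\frac{72164}{\frac{z{\left(25 \right)}}{32023} + \frac{K{\left(123 \right)}}{b}} = \frac{72164}{\frac{9 \cdot 25}{32023} - \frac{150}{-26652}} = \frac{72164}{225 \cdot \frac{1}{32023} - - \frac{25}{4442}} = \frac{72164}{\frac{225}{32023} + \frac{25}{4442}} = \frac{72164}{\frac{1800025}{142246166}} = 72164 \cdot \frac{142246166}{1800025} = \frac{10265052323224}{1800025}$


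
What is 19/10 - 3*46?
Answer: -1361/10 ≈ -136.10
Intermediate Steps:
19/10 - 3*46 = 19*(⅒) - 138 = 19/10 - 138 = -1361/10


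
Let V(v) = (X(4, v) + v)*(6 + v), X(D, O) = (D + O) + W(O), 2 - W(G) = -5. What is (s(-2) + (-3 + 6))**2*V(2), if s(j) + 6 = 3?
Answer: 0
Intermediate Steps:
s(j) = -3 (s(j) = -6 + 3 = -3)
W(G) = 7 (W(G) = 2 - 1*(-5) = 2 + 5 = 7)
X(D, O) = 7 + D + O (X(D, O) = (D + O) + 7 = 7 + D + O)
V(v) = (6 + v)*(11 + 2*v) (V(v) = ((7 + 4 + v) + v)*(6 + v) = ((11 + v) + v)*(6 + v) = (11 + 2*v)*(6 + v) = (6 + v)*(11 + 2*v))
(s(-2) + (-3 + 6))**2*V(2) = (-3 + (-3 + 6))**2*(66 + 2*2**2 + 23*2) = (-3 + 3)**2*(66 + 2*4 + 46) = 0**2*(66 + 8 + 46) = 0*120 = 0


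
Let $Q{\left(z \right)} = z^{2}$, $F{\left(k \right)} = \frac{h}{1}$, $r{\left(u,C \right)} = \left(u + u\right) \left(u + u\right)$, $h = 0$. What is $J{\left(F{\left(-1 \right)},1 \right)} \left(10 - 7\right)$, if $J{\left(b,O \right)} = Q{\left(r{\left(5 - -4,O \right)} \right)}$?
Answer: $314928$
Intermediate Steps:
$r{\left(u,C \right)} = 4 u^{2}$ ($r{\left(u,C \right)} = 2 u 2 u = 4 u^{2}$)
$F{\left(k \right)} = 0$ ($F{\left(k \right)} = \frac{0}{1} = 0 \cdot 1 = 0$)
$J{\left(b,O \right)} = 104976$ ($J{\left(b,O \right)} = \left(4 \left(5 - -4\right)^{2}\right)^{2} = \left(4 \left(5 + 4\right)^{2}\right)^{2} = \left(4 \cdot 9^{2}\right)^{2} = \left(4 \cdot 81\right)^{2} = 324^{2} = 104976$)
$J{\left(F{\left(-1 \right)},1 \right)} \left(10 - 7\right) = 104976 \left(10 - 7\right) = 104976 \cdot 3 = 314928$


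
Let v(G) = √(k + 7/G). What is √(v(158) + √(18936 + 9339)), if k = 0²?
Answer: √(158*√1106 + 124820*√1131)/158 ≈ 12.975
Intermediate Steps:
k = 0
v(G) = √7*√(1/G) (v(G) = √(0 + 7/G) = √(7/G) = √7*√(1/G))
√(v(158) + √(18936 + 9339)) = √(√7*√(1/158) + √(18936 + 9339)) = √(√7*√(1/158) + √28275) = √(√7*(√158/158) + 5*√1131) = √(√1106/158 + 5*√1131) = √(5*√1131 + √1106/158)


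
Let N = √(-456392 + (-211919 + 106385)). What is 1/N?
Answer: -I*√561926/561926 ≈ -0.001334*I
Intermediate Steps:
N = I*√561926 (N = √(-456392 - 105534) = √(-561926) = I*√561926 ≈ 749.62*I)
1/N = 1/(I*√561926) = -I*√561926/561926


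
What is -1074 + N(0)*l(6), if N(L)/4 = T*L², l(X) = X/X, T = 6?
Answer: -1074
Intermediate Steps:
l(X) = 1
N(L) = 24*L² (N(L) = 4*(6*L²) = 24*L²)
-1074 + N(0)*l(6) = -1074 + (24*0²)*1 = -1074 + (24*0)*1 = -1074 + 0*1 = -1074 + 0 = -1074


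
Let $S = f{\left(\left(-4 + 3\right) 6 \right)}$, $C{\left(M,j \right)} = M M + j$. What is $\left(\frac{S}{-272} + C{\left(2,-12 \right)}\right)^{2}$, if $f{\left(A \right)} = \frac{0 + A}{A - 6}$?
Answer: $\frac{18948609}{295936} \approx 64.029$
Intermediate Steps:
$C{\left(M,j \right)} = j + M^{2}$ ($C{\left(M,j \right)} = M^{2} + j = j + M^{2}$)
$f{\left(A \right)} = \frac{A}{-6 + A}$
$S = \frac{1}{2}$ ($S = \frac{\left(-4 + 3\right) 6}{-6 + \left(-4 + 3\right) 6} = \frac{\left(-1\right) 6}{-6 - 6} = - \frac{6}{-6 - 6} = - \frac{6}{-12} = \left(-6\right) \left(- \frac{1}{12}\right) = \frac{1}{2} \approx 0.5$)
$\left(\frac{S}{-272} + C{\left(2,-12 \right)}\right)^{2} = \left(\frac{1}{2 \left(-272\right)} - \left(12 - 2^{2}\right)\right)^{2} = \left(\frac{1}{2} \left(- \frac{1}{272}\right) + \left(-12 + 4\right)\right)^{2} = \left(- \frac{1}{544} - 8\right)^{2} = \left(- \frac{4353}{544}\right)^{2} = \frac{18948609}{295936}$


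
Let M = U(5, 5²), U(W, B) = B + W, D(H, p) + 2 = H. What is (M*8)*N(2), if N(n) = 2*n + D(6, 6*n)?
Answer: 1920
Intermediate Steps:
D(H, p) = -2 + H
N(n) = 4 + 2*n (N(n) = 2*n + (-2 + 6) = 2*n + 4 = 4 + 2*n)
M = 30 (M = 5² + 5 = 25 + 5 = 30)
(M*8)*N(2) = (30*8)*(4 + 2*2) = 240*(4 + 4) = 240*8 = 1920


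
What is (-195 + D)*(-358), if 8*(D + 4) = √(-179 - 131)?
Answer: 71242 - 179*I*√310/4 ≈ 71242.0 - 787.91*I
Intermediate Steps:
D = -4 + I*√310/8 (D = -4 + √(-179 - 131)/8 = -4 + √(-310)/8 = -4 + (I*√310)/8 = -4 + I*√310/8 ≈ -4.0 + 2.2009*I)
(-195 + D)*(-358) = (-195 + (-4 + I*√310/8))*(-358) = (-199 + I*√310/8)*(-358) = 71242 - 179*I*√310/4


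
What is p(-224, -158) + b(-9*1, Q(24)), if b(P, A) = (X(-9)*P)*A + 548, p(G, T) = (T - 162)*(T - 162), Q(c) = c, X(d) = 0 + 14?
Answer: 99924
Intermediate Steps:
X(d) = 14
p(G, T) = (-162 + T)² (p(G, T) = (-162 + T)*(-162 + T) = (-162 + T)²)
b(P, A) = 548 + 14*A*P (b(P, A) = (14*P)*A + 548 = 14*A*P + 548 = 548 + 14*A*P)
p(-224, -158) + b(-9*1, Q(24)) = (-162 - 158)² + (548 + 14*24*(-9*1)) = (-320)² + (548 + 14*24*(-9)) = 102400 + (548 - 3024) = 102400 - 2476 = 99924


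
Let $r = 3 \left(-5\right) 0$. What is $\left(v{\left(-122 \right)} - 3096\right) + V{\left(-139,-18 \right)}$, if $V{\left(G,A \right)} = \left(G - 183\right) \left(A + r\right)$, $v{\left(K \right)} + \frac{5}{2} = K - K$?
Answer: $\frac{5395}{2} \approx 2697.5$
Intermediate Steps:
$v{\left(K \right)} = - \frac{5}{2}$ ($v{\left(K \right)} = - \frac{5}{2} + \left(K - K\right) = - \frac{5}{2} + 0 = - \frac{5}{2}$)
$r = 0$ ($r = \left(-15\right) 0 = 0$)
$V{\left(G,A \right)} = A \left(-183 + G\right)$ ($V{\left(G,A \right)} = \left(G - 183\right) \left(A + 0\right) = \left(-183 + G\right) A = A \left(-183 + G\right)$)
$\left(v{\left(-122 \right)} - 3096\right) + V{\left(-139,-18 \right)} = \left(- \frac{5}{2} - 3096\right) - 18 \left(-183 - 139\right) = - \frac{6197}{2} - -5796 = - \frac{6197}{2} + 5796 = \frac{5395}{2}$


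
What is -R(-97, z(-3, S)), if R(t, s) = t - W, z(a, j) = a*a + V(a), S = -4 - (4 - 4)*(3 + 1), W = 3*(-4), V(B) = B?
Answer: 85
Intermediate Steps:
W = -12
S = -4 (S = -4 - 0*4 = -4 - 1*0 = -4 + 0 = -4)
z(a, j) = a + a**2 (z(a, j) = a*a + a = a**2 + a = a + a**2)
R(t, s) = 12 + t (R(t, s) = t - 1*(-12) = t + 12 = 12 + t)
-R(-97, z(-3, S)) = -(12 - 97) = -1*(-85) = 85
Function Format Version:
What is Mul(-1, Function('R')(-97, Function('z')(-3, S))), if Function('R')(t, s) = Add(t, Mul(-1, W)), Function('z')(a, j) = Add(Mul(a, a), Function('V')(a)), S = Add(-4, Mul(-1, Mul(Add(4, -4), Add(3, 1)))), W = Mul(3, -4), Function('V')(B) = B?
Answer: 85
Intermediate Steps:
W = -12
S = -4 (S = Add(-4, Mul(-1, Mul(0, 4))) = Add(-4, Mul(-1, 0)) = Add(-4, 0) = -4)
Function('z')(a, j) = Add(a, Pow(a, 2)) (Function('z')(a, j) = Add(Mul(a, a), a) = Add(Pow(a, 2), a) = Add(a, Pow(a, 2)))
Function('R')(t, s) = Add(12, t) (Function('R')(t, s) = Add(t, Mul(-1, -12)) = Add(t, 12) = Add(12, t))
Mul(-1, Function('R')(-97, Function('z')(-3, S))) = Mul(-1, Add(12, -97)) = Mul(-1, -85) = 85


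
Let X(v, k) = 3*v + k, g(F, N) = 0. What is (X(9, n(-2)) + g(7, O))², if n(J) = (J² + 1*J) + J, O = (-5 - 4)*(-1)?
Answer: 729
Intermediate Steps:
O = 9 (O = -9*(-1) = 9)
n(J) = J² + 2*J (n(J) = (J² + J) + J = (J + J²) + J = J² + 2*J)
X(v, k) = k + 3*v
(X(9, n(-2)) + g(7, O))² = ((-2*(2 - 2) + 3*9) + 0)² = ((-2*0 + 27) + 0)² = ((0 + 27) + 0)² = (27 + 0)² = 27² = 729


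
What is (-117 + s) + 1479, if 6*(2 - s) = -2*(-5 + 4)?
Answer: 4091/3 ≈ 1363.7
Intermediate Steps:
s = 5/3 (s = 2 - (-1)*(-5 + 4)/3 = 2 - (-1)*(-1)/3 = 2 - ⅙*2 = 2 - ⅓ = 5/3 ≈ 1.6667)
(-117 + s) + 1479 = (-117 + 5/3) + 1479 = -346/3 + 1479 = 4091/3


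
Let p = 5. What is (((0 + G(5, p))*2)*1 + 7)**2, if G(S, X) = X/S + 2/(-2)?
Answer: 49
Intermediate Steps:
G(S, X) = -1 + X/S (G(S, X) = X/S + 2*(-1/2) = X/S - 1 = -1 + X/S)
(((0 + G(5, p))*2)*1 + 7)**2 = (((0 + (5 - 1*5)/5)*2)*1 + 7)**2 = (((0 + (5 - 5)/5)*2)*1 + 7)**2 = (((0 + (1/5)*0)*2)*1 + 7)**2 = (((0 + 0)*2)*1 + 7)**2 = ((0*2)*1 + 7)**2 = (0*1 + 7)**2 = (0 + 7)**2 = 7**2 = 49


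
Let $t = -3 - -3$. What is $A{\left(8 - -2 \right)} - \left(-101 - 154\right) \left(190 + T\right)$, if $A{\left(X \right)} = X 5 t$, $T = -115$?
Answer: $19125$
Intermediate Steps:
$t = 0$ ($t = -3 + 3 = 0$)
$A{\left(X \right)} = 0$ ($A{\left(X \right)} = X 5 \cdot 0 = 5 X 0 = 0$)
$A{\left(8 - -2 \right)} - \left(-101 - 154\right) \left(190 + T\right) = 0 - \left(-101 - 154\right) \left(190 - 115\right) = 0 - \left(-255\right) 75 = 0 - -19125 = 0 + 19125 = 19125$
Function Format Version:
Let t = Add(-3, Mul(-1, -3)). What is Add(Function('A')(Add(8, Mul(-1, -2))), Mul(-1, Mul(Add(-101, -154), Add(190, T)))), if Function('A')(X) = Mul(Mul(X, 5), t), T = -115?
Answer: 19125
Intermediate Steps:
t = 0 (t = Add(-3, 3) = 0)
Function('A')(X) = 0 (Function('A')(X) = Mul(Mul(X, 5), 0) = Mul(Mul(5, X), 0) = 0)
Add(Function('A')(Add(8, Mul(-1, -2))), Mul(-1, Mul(Add(-101, -154), Add(190, T)))) = Add(0, Mul(-1, Mul(Add(-101, -154), Add(190, -115)))) = Add(0, Mul(-1, Mul(-255, 75))) = Add(0, Mul(-1, -19125)) = Add(0, 19125) = 19125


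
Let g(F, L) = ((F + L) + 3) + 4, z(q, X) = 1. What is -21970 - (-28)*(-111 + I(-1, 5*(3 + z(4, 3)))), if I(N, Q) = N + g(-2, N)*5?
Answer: -24546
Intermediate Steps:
g(F, L) = 7 + F + L (g(F, L) = (3 + F + L) + 4 = 7 + F + L)
I(N, Q) = 25 + 6*N (I(N, Q) = N + (7 - 2 + N)*5 = N + (5 + N)*5 = N + (25 + 5*N) = 25 + 6*N)
-21970 - (-28)*(-111 + I(-1, 5*(3 + z(4, 3)))) = -21970 - (-28)*(-111 + (25 + 6*(-1))) = -21970 - (-28)*(-111 + (25 - 6)) = -21970 - (-28)*(-111 + 19) = -21970 - (-28)*(-92) = -21970 - 1*2576 = -21970 - 2576 = -24546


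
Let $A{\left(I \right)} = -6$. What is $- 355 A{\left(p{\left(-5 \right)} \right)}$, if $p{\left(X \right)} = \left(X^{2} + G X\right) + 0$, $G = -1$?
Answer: $2130$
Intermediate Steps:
$p{\left(X \right)} = X^{2} - X$ ($p{\left(X \right)} = \left(X^{2} - X\right) + 0 = X^{2} - X$)
$- 355 A{\left(p{\left(-5 \right)} \right)} = \left(-355\right) \left(-6\right) = 2130$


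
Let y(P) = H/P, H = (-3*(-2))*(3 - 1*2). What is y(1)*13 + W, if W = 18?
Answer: 96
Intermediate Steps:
H = 6 (H = 6*(3 - 2) = 6*1 = 6)
y(P) = 6/P
y(1)*13 + W = (6/1)*13 + 18 = (6*1)*13 + 18 = 6*13 + 18 = 78 + 18 = 96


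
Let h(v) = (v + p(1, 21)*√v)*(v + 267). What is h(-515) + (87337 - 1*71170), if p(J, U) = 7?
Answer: 143887 - 1736*I*√515 ≈ 1.4389e+5 - 39396.0*I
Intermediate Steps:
h(v) = (267 + v)*(v + 7*√v) (h(v) = (v + 7*√v)*(v + 267) = (v + 7*√v)*(267 + v) = (267 + v)*(v + 7*√v))
h(-515) + (87337 - 1*71170) = ((-515)² + 7*(-515)^(3/2) + 267*(-515) + 1869*√(-515)) + (87337 - 1*71170) = (265225 + 7*(-515*I*√515) - 137505 + 1869*(I*√515)) + (87337 - 71170) = (265225 - 3605*I*√515 - 137505 + 1869*I*√515) + 16167 = (127720 - 1736*I*√515) + 16167 = 143887 - 1736*I*√515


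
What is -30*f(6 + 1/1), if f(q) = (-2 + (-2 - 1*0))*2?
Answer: 240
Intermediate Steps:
f(q) = -8 (f(q) = (-2 + (-2 + 0))*2 = (-2 - 2)*2 = -4*2 = -8)
-30*f(6 + 1/1) = -30*(-8) = 240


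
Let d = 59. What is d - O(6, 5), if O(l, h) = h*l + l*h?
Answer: -1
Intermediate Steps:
O(l, h) = 2*h*l (O(l, h) = h*l + h*l = 2*h*l)
d - O(6, 5) = 59 - 2*5*6 = 59 - 1*60 = 59 - 60 = -1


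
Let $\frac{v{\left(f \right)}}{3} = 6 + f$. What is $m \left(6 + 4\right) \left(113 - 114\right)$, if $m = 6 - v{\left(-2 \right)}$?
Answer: $60$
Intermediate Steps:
$v{\left(f \right)} = 18 + 3 f$ ($v{\left(f \right)} = 3 \left(6 + f\right) = 18 + 3 f$)
$m = -6$ ($m = 6 - \left(18 + 3 \left(-2\right)\right) = 6 - \left(18 - 6\right) = 6 - 12 = -6$)
$m \left(6 + 4\right) \left(113 - 114\right) = - 6 \left(6 + 4\right) \left(113 - 114\right) = \left(-6\right) 10 \left(-1\right) = \left(-60\right) \left(-1\right) = 60$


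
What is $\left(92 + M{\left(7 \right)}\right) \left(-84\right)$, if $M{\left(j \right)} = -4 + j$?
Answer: $-7980$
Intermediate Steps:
$\left(92 + M{\left(7 \right)}\right) \left(-84\right) = \left(92 + \left(-4 + 7\right)\right) \left(-84\right) = \left(92 + 3\right) \left(-84\right) = 95 \left(-84\right) = -7980$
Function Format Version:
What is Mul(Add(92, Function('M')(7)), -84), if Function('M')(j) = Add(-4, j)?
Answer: -7980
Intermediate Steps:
Mul(Add(92, Function('M')(7)), -84) = Mul(Add(92, Add(-4, 7)), -84) = Mul(Add(92, 3), -84) = Mul(95, -84) = -7980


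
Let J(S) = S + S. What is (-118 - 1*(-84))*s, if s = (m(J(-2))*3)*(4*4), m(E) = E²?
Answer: -26112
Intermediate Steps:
J(S) = 2*S
s = 768 (s = ((2*(-2))²*3)*(4*4) = ((-4)²*3)*16 = (16*3)*16 = 48*16 = 768)
(-118 - 1*(-84))*s = (-118 - 1*(-84))*768 = (-118 + 84)*768 = -34*768 = -26112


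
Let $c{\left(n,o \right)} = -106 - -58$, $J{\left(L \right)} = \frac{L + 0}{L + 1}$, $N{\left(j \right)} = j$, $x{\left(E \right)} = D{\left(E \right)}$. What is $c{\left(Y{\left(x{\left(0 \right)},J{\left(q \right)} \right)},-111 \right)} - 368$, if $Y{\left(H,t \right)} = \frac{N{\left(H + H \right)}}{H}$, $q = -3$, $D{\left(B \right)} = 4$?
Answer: $-416$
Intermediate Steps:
$x{\left(E \right)} = 4$
$J{\left(L \right)} = \frac{L}{1 + L}$
$Y{\left(H,t \right)} = 2$ ($Y{\left(H,t \right)} = \frac{H + H}{H} = \frac{2 H}{H} = 2$)
$c{\left(n,o \right)} = -48$ ($c{\left(n,o \right)} = -106 + 58 = -48$)
$c{\left(Y{\left(x{\left(0 \right)},J{\left(q \right)} \right)},-111 \right)} - 368 = -48 - 368 = -416$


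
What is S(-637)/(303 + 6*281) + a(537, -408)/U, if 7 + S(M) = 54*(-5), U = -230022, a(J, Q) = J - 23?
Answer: -30740/217243 ≈ -0.14150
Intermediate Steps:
a(J, Q) = -23 + J
S(M) = -277 (S(M) = -7 + 54*(-5) = -7 - 270 = -277)
S(-637)/(303 + 6*281) + a(537, -408)/U = -277/(303 + 6*281) + (-23 + 537)/(-230022) = -277/(303 + 1686) + 514*(-1/230022) = -277/1989 - 257/115011 = -30740/217243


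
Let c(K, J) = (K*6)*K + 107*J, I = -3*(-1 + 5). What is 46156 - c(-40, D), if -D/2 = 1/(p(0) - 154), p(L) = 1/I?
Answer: 67589476/1849 ≈ 36555.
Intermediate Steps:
I = -12 (I = -3*4 = -12)
p(L) = -1/12 (p(L) = 1/(-12) = -1/12)
D = 24/1849 (D = -2/(-1/12 - 154) = -2/(-1849/12) = -2*(-12/1849) = 24/1849 ≈ 0.012980)
c(K, J) = 6*K² + 107*J (c(K, J) = (6*K)*K + 107*J = 6*K² + 107*J)
46156 - c(-40, D) = 46156 - (6*(-40)² + 107*(24/1849)) = 46156 - (6*1600 + 2568/1849) = 46156 - (9600 + 2568/1849) = 46156 - 1*17752968/1849 = 46156 - 17752968/1849 = 67589476/1849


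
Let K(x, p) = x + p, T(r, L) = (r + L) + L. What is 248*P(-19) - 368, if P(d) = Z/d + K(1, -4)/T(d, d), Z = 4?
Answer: -7736/19 ≈ -407.16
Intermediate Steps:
T(r, L) = r + 2*L (T(r, L) = (L + r) + L = r + 2*L)
K(x, p) = p + x
P(d) = 3/d (P(d) = 4/d + (-4 + 1)/(d + 2*d) = 4/d - 3*1/(3*d) = 4/d - 1/d = 3/d)
248*P(-19) - 368 = 248*(3/(-19)) - 368 = 248*(3*(-1/19)) - 368 = 248*(-3/19) - 368 = -744/19 - 368 = -7736/19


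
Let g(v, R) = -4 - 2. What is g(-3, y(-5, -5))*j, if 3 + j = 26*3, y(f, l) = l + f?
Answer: -450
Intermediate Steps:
y(f, l) = f + l
g(v, R) = -6
j = 75 (j = -3 + 26*3 = -3 + 78 = 75)
g(-3, y(-5, -5))*j = -6*75 = -450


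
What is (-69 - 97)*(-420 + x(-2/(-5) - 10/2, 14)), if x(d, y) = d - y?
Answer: 364038/5 ≈ 72808.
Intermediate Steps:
(-69 - 97)*(-420 + x(-2/(-5) - 10/2, 14)) = (-69 - 97)*(-420 + ((-2/(-5) - 10/2) - 1*14)) = -166*(-420 + ((-2*(-1/5) - 10*1/2) - 14)) = -166*(-420 + ((2/5 - 5) - 14)) = -166*(-420 + (-23/5 - 14)) = -166*(-420 - 93/5) = -166*(-2193/5) = 364038/5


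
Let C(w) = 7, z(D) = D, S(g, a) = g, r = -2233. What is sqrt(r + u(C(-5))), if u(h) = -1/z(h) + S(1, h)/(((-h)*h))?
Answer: 5*I*sqrt(4377)/7 ≈ 47.256*I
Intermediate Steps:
u(h) = -1/h - 1/h**2 (u(h) = -1/h + 1/((-h)*h) = -1/h + 1/(-h**2) = -1/h + 1*(-1/h**2) = -1/h - 1/h**2)
sqrt(r + u(C(-5))) = sqrt(-2233 + (-1 - 1*7)/7**2) = sqrt(-2233 + (-1 - 7)/49) = sqrt(-2233 + (1/49)*(-8)) = sqrt(-2233 - 8/49) = sqrt(-109425/49) = 5*I*sqrt(4377)/7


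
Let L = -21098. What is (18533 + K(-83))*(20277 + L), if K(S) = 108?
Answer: -15304261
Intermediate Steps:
(18533 + K(-83))*(20277 + L) = (18533 + 108)*(20277 - 21098) = 18641*(-821) = -15304261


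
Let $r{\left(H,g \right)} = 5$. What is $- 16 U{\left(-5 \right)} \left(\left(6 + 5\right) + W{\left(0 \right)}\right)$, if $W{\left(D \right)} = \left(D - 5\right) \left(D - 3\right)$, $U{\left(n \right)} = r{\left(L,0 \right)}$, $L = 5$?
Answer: $-2080$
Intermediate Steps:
$U{\left(n \right)} = 5$
$W{\left(D \right)} = \left(-5 + D\right) \left(-3 + D\right)$
$- 16 U{\left(-5 \right)} \left(\left(6 + 5\right) + W{\left(0 \right)}\right) = \left(-16\right) 5 \left(\left(6 + 5\right) + \left(15 + 0^{2} - 0\right)\right) = - 80 \left(11 + \left(15 + 0 + 0\right)\right) = - 80 \left(11 + 15\right) = \left(-80\right) 26 = -2080$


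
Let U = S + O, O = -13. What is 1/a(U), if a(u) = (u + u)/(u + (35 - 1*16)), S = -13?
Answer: 7/52 ≈ 0.13462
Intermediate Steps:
U = -26 (U = -13 - 13 = -26)
a(u) = 2*u/(19 + u) (a(u) = (2*u)/(u + (35 - 16)) = (2*u)/(u + 19) = (2*u)/(19 + u) = 2*u/(19 + u))
1/a(U) = 1/(2*(-26)/(19 - 26)) = 1/(2*(-26)/(-7)) = 1/(2*(-26)*(-1/7)) = 1/(52/7) = 7/52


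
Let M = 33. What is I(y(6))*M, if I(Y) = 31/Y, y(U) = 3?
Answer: 341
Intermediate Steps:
I(y(6))*M = (31/3)*33 = 341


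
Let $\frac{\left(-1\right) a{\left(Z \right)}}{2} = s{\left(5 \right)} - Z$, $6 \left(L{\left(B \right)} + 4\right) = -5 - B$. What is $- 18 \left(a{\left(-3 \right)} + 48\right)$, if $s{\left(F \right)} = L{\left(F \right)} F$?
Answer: $-1776$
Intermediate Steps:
$L{\left(B \right)} = - \frac{29}{6} - \frac{B}{6}$ ($L{\left(B \right)} = -4 + \frac{-5 - B}{6} = -4 - \left(\frac{5}{6} + \frac{B}{6}\right) = - \frac{29}{6} - \frac{B}{6}$)
$s{\left(F \right)} = F \left(- \frac{29}{6} - \frac{F}{6}\right)$ ($s{\left(F \right)} = \left(- \frac{29}{6} - \frac{F}{6}\right) F = F \left(- \frac{29}{6} - \frac{F}{6}\right)$)
$a{\left(Z \right)} = \frac{170}{3} + 2 Z$ ($a{\left(Z \right)} = - 2 \left(\left(- \frac{1}{6}\right) 5 \left(29 + 5\right) - Z\right) = - 2 \left(\left(- \frac{1}{6}\right) 5 \cdot 34 - Z\right) = - 2 \left(- \frac{85}{3} - Z\right) = \frac{170}{3} + 2 Z$)
$- 18 \left(a{\left(-3 \right)} + 48\right) = - 18 \left(\left(\frac{170}{3} + 2 \left(-3\right)\right) + 48\right) = - 18 \left(\left(\frac{170}{3} - 6\right) + 48\right) = - 18 \left(\frac{152}{3} + 48\right) = \left(-18\right) \frac{296}{3} = -1776$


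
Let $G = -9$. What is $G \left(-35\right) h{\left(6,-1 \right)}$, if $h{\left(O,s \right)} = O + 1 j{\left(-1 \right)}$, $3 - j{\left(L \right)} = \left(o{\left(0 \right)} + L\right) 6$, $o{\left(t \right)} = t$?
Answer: $4725$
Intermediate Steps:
$j{\left(L \right)} = 3 - 6 L$ ($j{\left(L \right)} = 3 - \left(0 + L\right) 6 = 3 - L 6 = 3 - 6 L$)
$h{\left(O,s \right)} = 9 + O$ ($h{\left(O,s \right)} = O + 1 \left(3 - -6\right) = O + 1 \left(3 + 6\right) = O + 1 \cdot 9 = O + 9 = 9 + O$)
$G \left(-35\right) h{\left(6,-1 \right)} = \left(-9\right) \left(-35\right) \left(9 + 6\right) = 315 \cdot 15 = 4725$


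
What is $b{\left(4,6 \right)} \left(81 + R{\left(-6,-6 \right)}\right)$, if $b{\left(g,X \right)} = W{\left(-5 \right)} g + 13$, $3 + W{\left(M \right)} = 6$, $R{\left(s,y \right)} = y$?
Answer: $1875$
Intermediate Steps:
$W{\left(M \right)} = 3$ ($W{\left(M \right)} = -3 + 6 = 3$)
$b{\left(g,X \right)} = 13 + 3 g$ ($b{\left(g,X \right)} = 3 g + 13 = 13 + 3 g$)
$b{\left(4,6 \right)} \left(81 + R{\left(-6,-6 \right)}\right) = \left(13 + 3 \cdot 4\right) \left(81 - 6\right) = \left(13 + 12\right) 75 = 25 \cdot 75 = 1875$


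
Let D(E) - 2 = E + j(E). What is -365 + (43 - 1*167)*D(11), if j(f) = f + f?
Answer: -4705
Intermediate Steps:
j(f) = 2*f
D(E) = 2 + 3*E (D(E) = 2 + (E + 2*E) = 2 + 3*E)
-365 + (43 - 1*167)*D(11) = -365 + (43 - 1*167)*(2 + 3*11) = -365 + (43 - 167)*(2 + 33) = -365 - 124*35 = -365 - 4340 = -4705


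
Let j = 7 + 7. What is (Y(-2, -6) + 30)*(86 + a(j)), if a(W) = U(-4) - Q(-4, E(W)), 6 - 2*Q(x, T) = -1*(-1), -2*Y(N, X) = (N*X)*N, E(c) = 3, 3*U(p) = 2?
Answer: 3535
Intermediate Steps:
U(p) = 2/3 (U(p) = (1/3)*2 = 2/3)
Y(N, X) = -X*N**2/2 (Y(N, X) = -N*X*N/2 = -X*N**2/2)
Q(x, T) = 5/2 (Q(x, T) = 3 - (-1)*(-1)/2 = 3 - 1/2*1 = 3 - 1/2 = 5/2)
j = 14
a(W) = -11/6 (a(W) = 2/3 - 1*5/2 = 2/3 - 5/2 = -11/6)
(Y(-2, -6) + 30)*(86 + a(j)) = (-1/2*(-6)*(-2)**2 + 30)*(86 - 11/6) = (-1/2*(-6)*4 + 30)*(505/6) = (12 + 30)*(505/6) = 42*(505/6) = 3535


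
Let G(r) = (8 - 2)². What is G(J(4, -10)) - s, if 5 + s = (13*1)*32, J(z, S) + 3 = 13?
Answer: -375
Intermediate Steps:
J(z, S) = 10 (J(z, S) = -3 + 13 = 10)
G(r) = 36 (G(r) = 6² = 36)
s = 411 (s = -5 + (13*1)*32 = -5 + 13*32 = -5 + 416 = 411)
G(J(4, -10)) - s = 36 - 1*411 = 36 - 411 = -375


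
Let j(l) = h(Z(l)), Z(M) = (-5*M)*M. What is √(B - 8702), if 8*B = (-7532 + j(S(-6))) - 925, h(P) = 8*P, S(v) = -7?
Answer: I*√160066/4 ≈ 100.02*I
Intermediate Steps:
Z(M) = -5*M²
j(l) = -40*l² (j(l) = 8*(-5*l²) = -40*l²)
B = -10417/8 (B = ((-7532 - 40*(-7)²) - 925)/8 = ((-7532 - 40*49) - 925)/8 = ((-7532 - 1960) - 925)/8 = (-9492 - 925)/8 = (⅛)*(-10417) = -10417/8 ≈ -1302.1)
√(B - 8702) = √(-10417/8 - 8702) = √(-80033/8) = I*√160066/4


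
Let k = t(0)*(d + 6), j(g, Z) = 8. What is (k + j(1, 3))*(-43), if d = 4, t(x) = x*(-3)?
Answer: -344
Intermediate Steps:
t(x) = -3*x
k = 0 (k = (-3*0)*(4 + 6) = 0*10 = 0)
(k + j(1, 3))*(-43) = (0 + 8)*(-43) = 8*(-43) = -344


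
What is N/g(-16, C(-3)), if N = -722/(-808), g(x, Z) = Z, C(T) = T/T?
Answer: 361/404 ≈ 0.89356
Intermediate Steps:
C(T) = 1
N = 361/404 (N = -722*(-1/808) = 361/404 ≈ 0.89356)
N/g(-16, C(-3)) = (361/404)/1 = (361/404)*1 = 361/404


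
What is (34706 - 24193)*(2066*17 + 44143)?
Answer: 833312945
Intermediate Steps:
(34706 - 24193)*(2066*17 + 44143) = 10513*(35122 + 44143) = 10513*79265 = 833312945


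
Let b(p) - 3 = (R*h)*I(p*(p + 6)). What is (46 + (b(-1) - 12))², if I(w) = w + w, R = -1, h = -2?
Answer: 289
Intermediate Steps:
I(w) = 2*w
b(p) = 3 + 4*p*(6 + p) (b(p) = 3 + (-1*(-2))*(2*(p*(p + 6))) = 3 + 2*(2*(p*(6 + p))) = 3 + 2*(2*p*(6 + p)) = 3 + 4*p*(6 + p))
(46 + (b(-1) - 12))² = (46 + ((3 + 4*(-1)*(6 - 1)) - 12))² = (46 + ((3 + 4*(-1)*5) - 12))² = (46 + ((3 - 20) - 12))² = (46 + (-17 - 12))² = (46 - 29)² = 17² = 289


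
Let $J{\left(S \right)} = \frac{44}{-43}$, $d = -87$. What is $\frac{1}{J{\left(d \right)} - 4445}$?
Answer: $- \frac{43}{191179} \approx -0.00022492$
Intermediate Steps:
$J{\left(S \right)} = - \frac{44}{43}$ ($J{\left(S \right)} = 44 \left(- \frac{1}{43}\right) = - \frac{44}{43}$)
$\frac{1}{J{\left(d \right)} - 4445} = \frac{1}{- \frac{44}{43} - 4445} = \frac{1}{- \frac{191179}{43}} = - \frac{43}{191179}$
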